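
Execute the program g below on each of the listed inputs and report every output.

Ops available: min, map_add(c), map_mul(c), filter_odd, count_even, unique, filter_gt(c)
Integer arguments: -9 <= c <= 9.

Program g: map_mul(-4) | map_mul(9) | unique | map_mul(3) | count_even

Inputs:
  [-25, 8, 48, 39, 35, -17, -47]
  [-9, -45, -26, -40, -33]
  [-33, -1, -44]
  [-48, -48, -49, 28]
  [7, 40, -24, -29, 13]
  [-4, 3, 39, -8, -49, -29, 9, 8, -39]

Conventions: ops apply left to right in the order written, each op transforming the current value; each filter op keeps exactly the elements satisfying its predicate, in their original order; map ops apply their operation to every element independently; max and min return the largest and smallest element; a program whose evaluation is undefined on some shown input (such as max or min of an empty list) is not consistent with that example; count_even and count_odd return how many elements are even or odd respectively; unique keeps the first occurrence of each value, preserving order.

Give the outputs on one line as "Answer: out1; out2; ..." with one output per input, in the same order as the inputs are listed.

7; 5; 3; 3; 5; 9

Execution, op by op:
  [-25, 8, 48, 39, 35, -17, -47] -> [100, -32, -192, -156, -140, 68, 188] -> [900, -288, -1728, -1404, -1260, 612, 1692] -> [900, -288, -1728, -1404, -1260, 612, 1692] -> [2700, -864, -5184, -4212, -3780, 1836, 5076] -> 7
  [-9, -45, -26, -40, -33] -> [36, 180, 104, 160, 132] -> [324, 1620, 936, 1440, 1188] -> [324, 1620, 936, 1440, 1188] -> [972, 4860, 2808, 4320, 3564] -> 5
  [-33, -1, -44] -> [132, 4, 176] -> [1188, 36, 1584] -> [1188, 36, 1584] -> [3564, 108, 4752] -> 3
  [-48, -48, -49, 28] -> [192, 192, 196, -112] -> [1728, 1728, 1764, -1008] -> [1728, 1764, -1008] -> [5184, 5292, -3024] -> 3
  [7, 40, -24, -29, 13] -> [-28, -160, 96, 116, -52] -> [-252, -1440, 864, 1044, -468] -> [-252, -1440, 864, 1044, -468] -> [-756, -4320, 2592, 3132, -1404] -> 5
  [-4, 3, 39, -8, -49, -29, 9, 8, -39] -> [16, -12, -156, 32, 196, 116, -36, -32, 156] -> [144, -108, -1404, 288, 1764, 1044, -324, -288, 1404] -> [144, -108, -1404, 288, 1764, 1044, -324, -288, 1404] -> [432, -324, -4212, 864, 5292, 3132, -972, -864, 4212] -> 9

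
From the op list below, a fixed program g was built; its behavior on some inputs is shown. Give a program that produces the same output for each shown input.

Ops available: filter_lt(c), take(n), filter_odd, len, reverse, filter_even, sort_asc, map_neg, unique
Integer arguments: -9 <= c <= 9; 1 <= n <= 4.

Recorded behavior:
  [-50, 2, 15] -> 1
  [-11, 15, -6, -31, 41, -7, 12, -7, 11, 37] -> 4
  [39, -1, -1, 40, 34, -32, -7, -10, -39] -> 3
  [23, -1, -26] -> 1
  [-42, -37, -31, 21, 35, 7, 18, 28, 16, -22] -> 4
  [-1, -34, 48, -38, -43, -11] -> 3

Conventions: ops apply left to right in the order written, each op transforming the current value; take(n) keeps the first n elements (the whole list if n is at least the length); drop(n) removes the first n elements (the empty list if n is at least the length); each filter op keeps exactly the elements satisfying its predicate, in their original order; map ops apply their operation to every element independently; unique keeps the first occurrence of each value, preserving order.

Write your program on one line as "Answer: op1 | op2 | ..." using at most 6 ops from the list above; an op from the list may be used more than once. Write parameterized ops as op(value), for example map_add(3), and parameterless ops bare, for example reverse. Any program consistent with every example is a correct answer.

filter_lt(0) | unique | take(4) | filter_lt(-2) | len

Check, running the answer program on each example:
  [-50, 2, 15] -> [-50] -> [-50] -> [-50] -> [-50] -> 1
  [-11, 15, -6, -31, 41, -7, 12, -7, 11, 37] -> [-11, -6, -31, -7, -7] -> [-11, -6, -31, -7] -> [-11, -6, -31, -7] -> [-11, -6, -31, -7] -> 4
  [39, -1, -1, 40, 34, -32, -7, -10, -39] -> [-1, -1, -32, -7, -10, -39] -> [-1, -32, -7, -10, -39] -> [-1, -32, -7, -10] -> [-32, -7, -10] -> 3
  [23, -1, -26] -> [-1, -26] -> [-1, -26] -> [-1, -26] -> [-26] -> 1
  [-42, -37, -31, 21, 35, 7, 18, 28, 16, -22] -> [-42, -37, -31, -22] -> [-42, -37, -31, -22] -> [-42, -37, -31, -22] -> [-42, -37, -31, -22] -> 4
  [-1, -34, 48, -38, -43, -11] -> [-1, -34, -38, -43, -11] -> [-1, -34, -38, -43, -11] -> [-1, -34, -38, -43] -> [-34, -38, -43] -> 3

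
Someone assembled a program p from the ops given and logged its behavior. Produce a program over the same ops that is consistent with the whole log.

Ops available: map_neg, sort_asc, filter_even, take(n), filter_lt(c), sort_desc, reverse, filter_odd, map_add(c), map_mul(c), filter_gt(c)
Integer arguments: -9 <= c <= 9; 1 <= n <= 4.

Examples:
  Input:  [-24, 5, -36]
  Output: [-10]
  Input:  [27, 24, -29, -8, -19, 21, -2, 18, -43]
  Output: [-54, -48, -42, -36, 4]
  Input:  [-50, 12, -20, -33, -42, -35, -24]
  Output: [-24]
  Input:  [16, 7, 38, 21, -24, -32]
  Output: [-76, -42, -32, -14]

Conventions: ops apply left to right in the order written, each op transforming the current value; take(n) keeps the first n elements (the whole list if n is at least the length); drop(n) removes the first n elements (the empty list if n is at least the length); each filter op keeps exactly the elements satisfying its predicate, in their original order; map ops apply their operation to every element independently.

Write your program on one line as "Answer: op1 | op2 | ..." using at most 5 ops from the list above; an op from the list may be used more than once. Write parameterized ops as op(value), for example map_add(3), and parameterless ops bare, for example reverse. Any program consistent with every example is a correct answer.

map_mul(-2) | reverse | filter_lt(8) | sort_asc

Check, running the answer program on each example:
  [-24, 5, -36] -> [48, -10, 72] -> [72, -10, 48] -> [-10] -> [-10]
  [27, 24, -29, -8, -19, 21, -2, 18, -43] -> [-54, -48, 58, 16, 38, -42, 4, -36, 86] -> [86, -36, 4, -42, 38, 16, 58, -48, -54] -> [-36, 4, -42, -48, -54] -> [-54, -48, -42, -36, 4]
  [-50, 12, -20, -33, -42, -35, -24] -> [100, -24, 40, 66, 84, 70, 48] -> [48, 70, 84, 66, 40, -24, 100] -> [-24] -> [-24]
  [16, 7, 38, 21, -24, -32] -> [-32, -14, -76, -42, 48, 64] -> [64, 48, -42, -76, -14, -32] -> [-42, -76, -14, -32] -> [-76, -42, -32, -14]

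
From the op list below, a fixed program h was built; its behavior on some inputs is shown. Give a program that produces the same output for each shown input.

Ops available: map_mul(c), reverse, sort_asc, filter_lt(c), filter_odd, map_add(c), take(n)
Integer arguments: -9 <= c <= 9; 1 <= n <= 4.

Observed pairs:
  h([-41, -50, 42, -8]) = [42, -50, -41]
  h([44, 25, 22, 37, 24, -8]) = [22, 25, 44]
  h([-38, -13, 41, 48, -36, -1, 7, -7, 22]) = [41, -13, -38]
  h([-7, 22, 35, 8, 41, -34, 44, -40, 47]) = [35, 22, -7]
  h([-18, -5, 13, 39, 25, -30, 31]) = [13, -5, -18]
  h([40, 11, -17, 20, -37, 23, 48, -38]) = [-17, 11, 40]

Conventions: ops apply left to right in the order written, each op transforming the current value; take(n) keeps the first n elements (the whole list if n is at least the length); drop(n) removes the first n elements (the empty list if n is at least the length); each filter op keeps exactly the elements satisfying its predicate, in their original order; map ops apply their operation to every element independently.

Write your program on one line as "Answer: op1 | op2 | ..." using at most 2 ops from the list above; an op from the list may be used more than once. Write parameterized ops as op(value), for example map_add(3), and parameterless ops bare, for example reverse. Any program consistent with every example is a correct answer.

take(3) | reverse

Check, running the answer program on each example:
  [-41, -50, 42, -8] -> [-41, -50, 42] -> [42, -50, -41]
  [44, 25, 22, 37, 24, -8] -> [44, 25, 22] -> [22, 25, 44]
  [-38, -13, 41, 48, -36, -1, 7, -7, 22] -> [-38, -13, 41] -> [41, -13, -38]
  [-7, 22, 35, 8, 41, -34, 44, -40, 47] -> [-7, 22, 35] -> [35, 22, -7]
  [-18, -5, 13, 39, 25, -30, 31] -> [-18, -5, 13] -> [13, -5, -18]
  [40, 11, -17, 20, -37, 23, 48, -38] -> [40, 11, -17] -> [-17, 11, 40]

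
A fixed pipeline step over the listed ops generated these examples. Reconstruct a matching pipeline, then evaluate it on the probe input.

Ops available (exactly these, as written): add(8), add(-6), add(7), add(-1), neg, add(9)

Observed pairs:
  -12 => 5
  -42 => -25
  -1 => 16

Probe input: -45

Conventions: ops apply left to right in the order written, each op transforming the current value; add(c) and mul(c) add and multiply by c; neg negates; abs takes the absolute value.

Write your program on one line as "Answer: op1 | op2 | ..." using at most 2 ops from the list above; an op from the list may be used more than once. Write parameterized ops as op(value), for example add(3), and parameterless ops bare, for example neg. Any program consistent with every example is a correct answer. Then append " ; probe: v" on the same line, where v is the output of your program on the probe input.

add(8) | add(9) ; probe: -28

Check, running the answer program on each example:
  -12 -> -4 -> 5
  -42 -> -34 -> -25
  -1 -> 7 -> 16
  probe: -45 -> -37 -> -28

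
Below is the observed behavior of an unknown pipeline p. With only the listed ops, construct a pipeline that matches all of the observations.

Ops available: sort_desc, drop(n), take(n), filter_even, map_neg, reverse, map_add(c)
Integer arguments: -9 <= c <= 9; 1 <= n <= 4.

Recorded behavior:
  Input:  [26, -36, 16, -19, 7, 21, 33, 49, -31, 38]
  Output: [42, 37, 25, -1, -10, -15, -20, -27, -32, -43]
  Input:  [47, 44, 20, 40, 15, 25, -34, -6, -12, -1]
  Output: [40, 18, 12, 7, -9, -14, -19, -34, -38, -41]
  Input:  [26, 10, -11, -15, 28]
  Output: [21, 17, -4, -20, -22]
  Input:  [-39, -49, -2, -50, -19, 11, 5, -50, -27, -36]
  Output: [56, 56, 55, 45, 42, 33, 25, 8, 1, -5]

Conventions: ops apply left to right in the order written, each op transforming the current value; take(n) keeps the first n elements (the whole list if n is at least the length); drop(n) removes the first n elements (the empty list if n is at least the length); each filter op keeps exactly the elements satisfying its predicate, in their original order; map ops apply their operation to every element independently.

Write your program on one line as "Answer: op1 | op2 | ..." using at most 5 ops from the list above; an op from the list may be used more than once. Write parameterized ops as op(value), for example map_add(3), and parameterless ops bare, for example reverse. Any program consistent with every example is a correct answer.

map_add(2) | reverse | map_neg | map_add(8) | sort_desc

Check, running the answer program on each example:
  [26, -36, 16, -19, 7, 21, 33, 49, -31, 38] -> [28, -34, 18, -17, 9, 23, 35, 51, -29, 40] -> [40, -29, 51, 35, 23, 9, -17, 18, -34, 28] -> [-40, 29, -51, -35, -23, -9, 17, -18, 34, -28] -> [-32, 37, -43, -27, -15, -1, 25, -10, 42, -20] -> [42, 37, 25, -1, -10, -15, -20, -27, -32, -43]
  [47, 44, 20, 40, 15, 25, -34, -6, -12, -1] -> [49, 46, 22, 42, 17, 27, -32, -4, -10, 1] -> [1, -10, -4, -32, 27, 17, 42, 22, 46, 49] -> [-1, 10, 4, 32, -27, -17, -42, -22, -46, -49] -> [7, 18, 12, 40, -19, -9, -34, -14, -38, -41] -> [40, 18, 12, 7, -9, -14, -19, -34, -38, -41]
  [26, 10, -11, -15, 28] -> [28, 12, -9, -13, 30] -> [30, -13, -9, 12, 28] -> [-30, 13, 9, -12, -28] -> [-22, 21, 17, -4, -20] -> [21, 17, -4, -20, -22]
  [-39, -49, -2, -50, -19, 11, 5, -50, -27, -36] -> [-37, -47, 0, -48, -17, 13, 7, -48, -25, -34] -> [-34, -25, -48, 7, 13, -17, -48, 0, -47, -37] -> [34, 25, 48, -7, -13, 17, 48, 0, 47, 37] -> [42, 33, 56, 1, -5, 25, 56, 8, 55, 45] -> [56, 56, 55, 45, 42, 33, 25, 8, 1, -5]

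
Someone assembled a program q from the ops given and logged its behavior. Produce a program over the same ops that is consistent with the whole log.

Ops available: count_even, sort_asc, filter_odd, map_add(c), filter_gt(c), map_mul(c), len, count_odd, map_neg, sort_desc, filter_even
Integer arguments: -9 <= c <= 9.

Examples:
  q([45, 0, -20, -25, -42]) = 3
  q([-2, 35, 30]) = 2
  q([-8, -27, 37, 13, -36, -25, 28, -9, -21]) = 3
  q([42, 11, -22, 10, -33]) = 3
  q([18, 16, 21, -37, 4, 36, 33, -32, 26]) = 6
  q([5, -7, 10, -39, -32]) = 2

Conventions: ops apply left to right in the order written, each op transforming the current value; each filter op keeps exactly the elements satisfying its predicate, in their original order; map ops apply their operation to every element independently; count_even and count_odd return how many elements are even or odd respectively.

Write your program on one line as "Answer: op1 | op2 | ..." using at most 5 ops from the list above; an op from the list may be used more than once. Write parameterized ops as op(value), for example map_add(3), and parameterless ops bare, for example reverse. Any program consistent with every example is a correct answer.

map_add(3) | sort_desc | map_neg | count_odd

Check, running the answer program on each example:
  [45, 0, -20, -25, -42] -> [48, 3, -17, -22, -39] -> [48, 3, -17, -22, -39] -> [-48, -3, 17, 22, 39] -> 3
  [-2, 35, 30] -> [1, 38, 33] -> [38, 33, 1] -> [-38, -33, -1] -> 2
  [-8, -27, 37, 13, -36, -25, 28, -9, -21] -> [-5, -24, 40, 16, -33, -22, 31, -6, -18] -> [40, 31, 16, -5, -6, -18, -22, -24, -33] -> [-40, -31, -16, 5, 6, 18, 22, 24, 33] -> 3
  [42, 11, -22, 10, -33] -> [45, 14, -19, 13, -30] -> [45, 14, 13, -19, -30] -> [-45, -14, -13, 19, 30] -> 3
  [18, 16, 21, -37, 4, 36, 33, -32, 26] -> [21, 19, 24, -34, 7, 39, 36, -29, 29] -> [39, 36, 29, 24, 21, 19, 7, -29, -34] -> [-39, -36, -29, -24, -21, -19, -7, 29, 34] -> 6
  [5, -7, 10, -39, -32] -> [8, -4, 13, -36, -29] -> [13, 8, -4, -29, -36] -> [-13, -8, 4, 29, 36] -> 2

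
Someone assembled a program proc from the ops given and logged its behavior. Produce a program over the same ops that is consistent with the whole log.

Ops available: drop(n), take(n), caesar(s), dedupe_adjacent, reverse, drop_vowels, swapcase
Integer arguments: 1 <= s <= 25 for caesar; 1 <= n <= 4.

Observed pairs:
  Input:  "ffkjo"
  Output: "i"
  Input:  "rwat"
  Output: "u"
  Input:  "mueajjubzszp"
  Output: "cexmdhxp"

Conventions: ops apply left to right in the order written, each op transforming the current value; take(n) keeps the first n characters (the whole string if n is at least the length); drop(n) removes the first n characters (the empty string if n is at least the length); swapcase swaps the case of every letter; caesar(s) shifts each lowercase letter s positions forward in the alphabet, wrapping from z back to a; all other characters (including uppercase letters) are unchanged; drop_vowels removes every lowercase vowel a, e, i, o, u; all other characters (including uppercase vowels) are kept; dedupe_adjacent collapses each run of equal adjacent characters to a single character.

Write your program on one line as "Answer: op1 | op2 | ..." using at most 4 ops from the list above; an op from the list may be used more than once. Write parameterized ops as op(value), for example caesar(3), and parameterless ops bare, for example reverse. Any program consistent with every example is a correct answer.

dedupe_adjacent | reverse | drop(3) | caesar(3)

Check, running the answer program on each example:
  "ffkjo" -> "fkjo" -> "ojkf" -> "f" -> "i"
  "rwat" -> "rwat" -> "tawr" -> "r" -> "u"
  "mueajjubzszp" -> "mueajubzszp" -> "pzszbujaeum" -> "zbujaeum" -> "cexmdhxp"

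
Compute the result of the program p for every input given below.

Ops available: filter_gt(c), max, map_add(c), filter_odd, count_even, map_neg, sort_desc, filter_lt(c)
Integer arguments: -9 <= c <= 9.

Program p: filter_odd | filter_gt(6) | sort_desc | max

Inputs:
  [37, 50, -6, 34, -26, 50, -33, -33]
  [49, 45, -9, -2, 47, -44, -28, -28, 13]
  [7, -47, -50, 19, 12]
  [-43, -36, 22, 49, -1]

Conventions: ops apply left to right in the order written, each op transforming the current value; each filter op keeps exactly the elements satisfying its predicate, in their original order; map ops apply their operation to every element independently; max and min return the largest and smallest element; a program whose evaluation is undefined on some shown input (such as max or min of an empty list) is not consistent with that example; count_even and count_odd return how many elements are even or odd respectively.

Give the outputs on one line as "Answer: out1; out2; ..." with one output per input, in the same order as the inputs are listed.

Execution, op by op:
  [37, 50, -6, 34, -26, 50, -33, -33] -> [37, -33, -33] -> [37] -> [37] -> 37
  [49, 45, -9, -2, 47, -44, -28, -28, 13] -> [49, 45, -9, 47, 13] -> [49, 45, 47, 13] -> [49, 47, 45, 13] -> 49
  [7, -47, -50, 19, 12] -> [7, -47, 19] -> [7, 19] -> [19, 7] -> 19
  [-43, -36, 22, 49, -1] -> [-43, 49, -1] -> [49] -> [49] -> 49

37; 49; 19; 49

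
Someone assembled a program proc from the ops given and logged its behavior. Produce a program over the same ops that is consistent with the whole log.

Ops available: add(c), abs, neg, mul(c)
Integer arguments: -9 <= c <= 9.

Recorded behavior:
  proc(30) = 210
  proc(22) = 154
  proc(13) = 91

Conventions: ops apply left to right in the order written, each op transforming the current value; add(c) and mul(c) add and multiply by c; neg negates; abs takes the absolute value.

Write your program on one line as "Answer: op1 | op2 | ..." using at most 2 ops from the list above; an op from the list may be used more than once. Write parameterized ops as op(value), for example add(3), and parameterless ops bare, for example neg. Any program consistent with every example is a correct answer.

neg | mul(-7)

Check, running the answer program on each example:
  30 -> -30 -> 210
  22 -> -22 -> 154
  13 -> -13 -> 91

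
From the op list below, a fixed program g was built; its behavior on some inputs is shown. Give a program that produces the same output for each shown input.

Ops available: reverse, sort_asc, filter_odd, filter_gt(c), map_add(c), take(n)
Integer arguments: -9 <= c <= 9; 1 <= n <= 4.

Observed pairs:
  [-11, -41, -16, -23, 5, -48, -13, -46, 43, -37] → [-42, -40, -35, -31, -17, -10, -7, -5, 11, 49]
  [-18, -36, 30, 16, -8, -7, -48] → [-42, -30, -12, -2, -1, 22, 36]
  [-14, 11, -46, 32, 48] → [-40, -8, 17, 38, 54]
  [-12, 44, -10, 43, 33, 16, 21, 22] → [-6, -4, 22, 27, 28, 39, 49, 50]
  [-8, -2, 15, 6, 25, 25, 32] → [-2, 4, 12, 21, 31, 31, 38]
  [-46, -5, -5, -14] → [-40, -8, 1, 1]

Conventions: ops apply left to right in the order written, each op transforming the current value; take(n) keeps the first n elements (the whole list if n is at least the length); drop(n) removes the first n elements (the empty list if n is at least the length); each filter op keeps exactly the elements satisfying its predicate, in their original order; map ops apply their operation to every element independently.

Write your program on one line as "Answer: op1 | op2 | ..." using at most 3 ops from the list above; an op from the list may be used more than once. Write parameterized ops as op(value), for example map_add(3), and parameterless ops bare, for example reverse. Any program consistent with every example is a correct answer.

map_add(6) | sort_asc

Check, running the answer program on each example:
  [-11, -41, -16, -23, 5, -48, -13, -46, 43, -37] -> [-5, -35, -10, -17, 11, -42, -7, -40, 49, -31] -> [-42, -40, -35, -31, -17, -10, -7, -5, 11, 49]
  [-18, -36, 30, 16, -8, -7, -48] -> [-12, -30, 36, 22, -2, -1, -42] -> [-42, -30, -12, -2, -1, 22, 36]
  [-14, 11, -46, 32, 48] -> [-8, 17, -40, 38, 54] -> [-40, -8, 17, 38, 54]
  [-12, 44, -10, 43, 33, 16, 21, 22] -> [-6, 50, -4, 49, 39, 22, 27, 28] -> [-6, -4, 22, 27, 28, 39, 49, 50]
  [-8, -2, 15, 6, 25, 25, 32] -> [-2, 4, 21, 12, 31, 31, 38] -> [-2, 4, 12, 21, 31, 31, 38]
  [-46, -5, -5, -14] -> [-40, 1, 1, -8] -> [-40, -8, 1, 1]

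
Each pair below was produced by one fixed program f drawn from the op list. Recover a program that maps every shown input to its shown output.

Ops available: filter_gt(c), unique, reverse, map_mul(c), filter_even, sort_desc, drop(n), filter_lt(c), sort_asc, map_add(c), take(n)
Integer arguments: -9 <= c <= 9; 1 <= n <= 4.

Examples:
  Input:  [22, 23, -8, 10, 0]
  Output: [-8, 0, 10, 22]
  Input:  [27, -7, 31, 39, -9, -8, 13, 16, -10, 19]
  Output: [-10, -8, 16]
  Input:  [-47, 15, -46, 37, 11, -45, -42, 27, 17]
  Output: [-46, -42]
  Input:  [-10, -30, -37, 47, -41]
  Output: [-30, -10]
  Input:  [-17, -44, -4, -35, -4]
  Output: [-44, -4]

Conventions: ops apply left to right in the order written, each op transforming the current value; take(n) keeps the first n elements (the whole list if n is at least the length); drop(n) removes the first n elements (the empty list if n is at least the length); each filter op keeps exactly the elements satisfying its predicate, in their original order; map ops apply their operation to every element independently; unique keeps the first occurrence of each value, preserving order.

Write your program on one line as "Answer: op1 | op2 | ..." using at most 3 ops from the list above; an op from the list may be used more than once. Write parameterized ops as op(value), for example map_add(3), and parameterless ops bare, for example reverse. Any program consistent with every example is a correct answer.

sort_asc | filter_even | unique

Check, running the answer program on each example:
  [22, 23, -8, 10, 0] -> [-8, 0, 10, 22, 23] -> [-8, 0, 10, 22] -> [-8, 0, 10, 22]
  [27, -7, 31, 39, -9, -8, 13, 16, -10, 19] -> [-10, -9, -8, -7, 13, 16, 19, 27, 31, 39] -> [-10, -8, 16] -> [-10, -8, 16]
  [-47, 15, -46, 37, 11, -45, -42, 27, 17] -> [-47, -46, -45, -42, 11, 15, 17, 27, 37] -> [-46, -42] -> [-46, -42]
  [-10, -30, -37, 47, -41] -> [-41, -37, -30, -10, 47] -> [-30, -10] -> [-30, -10]
  [-17, -44, -4, -35, -4] -> [-44, -35, -17, -4, -4] -> [-44, -4, -4] -> [-44, -4]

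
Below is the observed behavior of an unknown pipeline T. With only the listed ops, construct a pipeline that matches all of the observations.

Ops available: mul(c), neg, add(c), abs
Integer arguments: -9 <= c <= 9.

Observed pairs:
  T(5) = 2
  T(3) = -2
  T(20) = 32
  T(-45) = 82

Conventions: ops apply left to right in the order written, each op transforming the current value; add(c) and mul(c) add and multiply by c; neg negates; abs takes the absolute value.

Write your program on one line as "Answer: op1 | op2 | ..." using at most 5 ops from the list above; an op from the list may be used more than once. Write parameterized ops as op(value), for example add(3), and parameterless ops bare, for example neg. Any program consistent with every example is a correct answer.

abs | add(-4) | mul(-2) | neg

Check, running the answer program on each example:
  5 -> 5 -> 1 -> -2 -> 2
  3 -> 3 -> -1 -> 2 -> -2
  20 -> 20 -> 16 -> -32 -> 32
  -45 -> 45 -> 41 -> -82 -> 82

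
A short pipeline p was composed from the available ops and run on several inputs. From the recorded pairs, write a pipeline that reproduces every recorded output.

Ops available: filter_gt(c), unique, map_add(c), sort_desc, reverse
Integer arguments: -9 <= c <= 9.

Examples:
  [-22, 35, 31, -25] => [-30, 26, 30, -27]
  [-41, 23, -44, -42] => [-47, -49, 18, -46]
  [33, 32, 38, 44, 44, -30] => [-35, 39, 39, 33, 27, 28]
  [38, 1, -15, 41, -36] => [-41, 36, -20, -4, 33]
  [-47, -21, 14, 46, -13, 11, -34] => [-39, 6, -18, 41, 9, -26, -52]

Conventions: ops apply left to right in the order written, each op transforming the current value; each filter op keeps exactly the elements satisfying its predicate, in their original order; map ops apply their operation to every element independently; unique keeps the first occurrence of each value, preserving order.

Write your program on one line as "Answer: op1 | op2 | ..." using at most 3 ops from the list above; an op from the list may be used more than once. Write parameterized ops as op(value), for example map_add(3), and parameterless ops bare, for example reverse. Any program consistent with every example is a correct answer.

map_add(1) | reverse | map_add(-6)

Check, running the answer program on each example:
  [-22, 35, 31, -25] -> [-21, 36, 32, -24] -> [-24, 32, 36, -21] -> [-30, 26, 30, -27]
  [-41, 23, -44, -42] -> [-40, 24, -43, -41] -> [-41, -43, 24, -40] -> [-47, -49, 18, -46]
  [33, 32, 38, 44, 44, -30] -> [34, 33, 39, 45, 45, -29] -> [-29, 45, 45, 39, 33, 34] -> [-35, 39, 39, 33, 27, 28]
  [38, 1, -15, 41, -36] -> [39, 2, -14, 42, -35] -> [-35, 42, -14, 2, 39] -> [-41, 36, -20, -4, 33]
  [-47, -21, 14, 46, -13, 11, -34] -> [-46, -20, 15, 47, -12, 12, -33] -> [-33, 12, -12, 47, 15, -20, -46] -> [-39, 6, -18, 41, 9, -26, -52]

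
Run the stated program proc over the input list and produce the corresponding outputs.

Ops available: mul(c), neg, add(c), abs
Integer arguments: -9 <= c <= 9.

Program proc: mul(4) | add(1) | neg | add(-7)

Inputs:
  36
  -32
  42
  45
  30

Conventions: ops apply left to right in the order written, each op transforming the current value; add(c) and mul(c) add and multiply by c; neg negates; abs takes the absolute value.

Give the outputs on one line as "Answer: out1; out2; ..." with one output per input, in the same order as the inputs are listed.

Execution, op by op:
  36 -> 144 -> 145 -> -145 -> -152
  -32 -> -128 -> -127 -> 127 -> 120
  42 -> 168 -> 169 -> -169 -> -176
  45 -> 180 -> 181 -> -181 -> -188
  30 -> 120 -> 121 -> -121 -> -128

-152; 120; -176; -188; -128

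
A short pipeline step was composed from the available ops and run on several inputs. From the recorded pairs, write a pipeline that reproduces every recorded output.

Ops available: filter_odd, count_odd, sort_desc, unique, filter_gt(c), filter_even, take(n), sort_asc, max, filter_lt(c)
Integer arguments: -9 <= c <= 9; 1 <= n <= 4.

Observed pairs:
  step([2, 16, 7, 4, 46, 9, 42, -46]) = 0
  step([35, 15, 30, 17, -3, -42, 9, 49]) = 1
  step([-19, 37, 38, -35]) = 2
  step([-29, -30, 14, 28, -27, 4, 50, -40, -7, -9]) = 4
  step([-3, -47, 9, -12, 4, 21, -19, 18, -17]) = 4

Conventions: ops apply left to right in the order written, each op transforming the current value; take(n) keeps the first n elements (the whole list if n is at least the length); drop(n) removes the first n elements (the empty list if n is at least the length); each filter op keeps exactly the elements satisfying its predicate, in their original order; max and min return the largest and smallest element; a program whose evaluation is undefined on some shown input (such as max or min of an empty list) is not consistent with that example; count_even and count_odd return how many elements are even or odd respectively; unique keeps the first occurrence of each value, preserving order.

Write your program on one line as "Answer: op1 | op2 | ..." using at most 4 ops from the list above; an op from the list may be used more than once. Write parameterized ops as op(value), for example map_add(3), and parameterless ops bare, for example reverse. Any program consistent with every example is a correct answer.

filter_odd | filter_lt(6) | count_odd

Check, running the answer program on each example:
  [2, 16, 7, 4, 46, 9, 42, -46] -> [7, 9] -> [] -> 0
  [35, 15, 30, 17, -3, -42, 9, 49] -> [35, 15, 17, -3, 9, 49] -> [-3] -> 1
  [-19, 37, 38, -35] -> [-19, 37, -35] -> [-19, -35] -> 2
  [-29, -30, 14, 28, -27, 4, 50, -40, -7, -9] -> [-29, -27, -7, -9] -> [-29, -27, -7, -9] -> 4
  [-3, -47, 9, -12, 4, 21, -19, 18, -17] -> [-3, -47, 9, 21, -19, -17] -> [-3, -47, -19, -17] -> 4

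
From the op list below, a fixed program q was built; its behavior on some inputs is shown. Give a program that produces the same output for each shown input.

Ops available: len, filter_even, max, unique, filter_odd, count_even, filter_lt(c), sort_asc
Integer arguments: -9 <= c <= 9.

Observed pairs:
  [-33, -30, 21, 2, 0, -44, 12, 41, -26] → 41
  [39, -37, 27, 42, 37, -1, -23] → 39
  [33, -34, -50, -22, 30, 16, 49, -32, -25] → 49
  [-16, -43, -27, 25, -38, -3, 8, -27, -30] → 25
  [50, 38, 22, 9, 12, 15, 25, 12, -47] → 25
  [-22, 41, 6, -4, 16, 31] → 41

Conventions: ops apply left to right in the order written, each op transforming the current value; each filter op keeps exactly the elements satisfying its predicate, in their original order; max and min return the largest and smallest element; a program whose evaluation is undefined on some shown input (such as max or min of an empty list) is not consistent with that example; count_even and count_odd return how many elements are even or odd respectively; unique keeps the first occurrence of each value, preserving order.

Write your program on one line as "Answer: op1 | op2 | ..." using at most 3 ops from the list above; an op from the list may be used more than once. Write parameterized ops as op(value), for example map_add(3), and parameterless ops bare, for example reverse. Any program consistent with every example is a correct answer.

filter_odd | max

Check, running the answer program on each example:
  [-33, -30, 21, 2, 0, -44, 12, 41, -26] -> [-33, 21, 41] -> 41
  [39, -37, 27, 42, 37, -1, -23] -> [39, -37, 27, 37, -1, -23] -> 39
  [33, -34, -50, -22, 30, 16, 49, -32, -25] -> [33, 49, -25] -> 49
  [-16, -43, -27, 25, -38, -3, 8, -27, -30] -> [-43, -27, 25, -3, -27] -> 25
  [50, 38, 22, 9, 12, 15, 25, 12, -47] -> [9, 15, 25, -47] -> 25
  [-22, 41, 6, -4, 16, 31] -> [41, 31] -> 41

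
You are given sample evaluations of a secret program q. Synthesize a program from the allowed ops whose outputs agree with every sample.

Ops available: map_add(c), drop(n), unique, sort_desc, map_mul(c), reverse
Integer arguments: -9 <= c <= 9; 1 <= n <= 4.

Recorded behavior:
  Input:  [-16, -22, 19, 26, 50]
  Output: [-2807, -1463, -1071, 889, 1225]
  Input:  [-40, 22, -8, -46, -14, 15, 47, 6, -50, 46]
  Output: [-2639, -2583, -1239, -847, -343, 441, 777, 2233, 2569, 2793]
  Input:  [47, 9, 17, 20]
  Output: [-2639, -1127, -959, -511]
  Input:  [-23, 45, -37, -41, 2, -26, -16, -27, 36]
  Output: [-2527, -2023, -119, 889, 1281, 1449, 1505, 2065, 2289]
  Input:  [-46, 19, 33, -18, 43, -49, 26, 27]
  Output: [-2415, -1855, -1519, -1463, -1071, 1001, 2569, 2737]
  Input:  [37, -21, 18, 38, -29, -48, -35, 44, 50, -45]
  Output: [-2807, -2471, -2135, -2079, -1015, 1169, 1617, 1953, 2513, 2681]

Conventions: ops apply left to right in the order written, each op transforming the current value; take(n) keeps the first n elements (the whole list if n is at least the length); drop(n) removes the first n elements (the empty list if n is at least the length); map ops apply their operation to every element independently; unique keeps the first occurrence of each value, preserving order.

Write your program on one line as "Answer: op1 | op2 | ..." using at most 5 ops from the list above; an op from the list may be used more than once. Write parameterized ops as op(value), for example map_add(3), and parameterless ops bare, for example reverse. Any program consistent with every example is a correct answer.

map_mul(-8) | sort_desc | map_add(-1) | map_mul(7) | reverse

Check, running the answer program on each example:
  [-16, -22, 19, 26, 50] -> [128, 176, -152, -208, -400] -> [176, 128, -152, -208, -400] -> [175, 127, -153, -209, -401] -> [1225, 889, -1071, -1463, -2807] -> [-2807, -1463, -1071, 889, 1225]
  [-40, 22, -8, -46, -14, 15, 47, 6, -50, 46] -> [320, -176, 64, 368, 112, -120, -376, -48, 400, -368] -> [400, 368, 320, 112, 64, -48, -120, -176, -368, -376] -> [399, 367, 319, 111, 63, -49, -121, -177, -369, -377] -> [2793, 2569, 2233, 777, 441, -343, -847, -1239, -2583, -2639] -> [-2639, -2583, -1239, -847, -343, 441, 777, 2233, 2569, 2793]
  [47, 9, 17, 20] -> [-376, -72, -136, -160] -> [-72, -136, -160, -376] -> [-73, -137, -161, -377] -> [-511, -959, -1127, -2639] -> [-2639, -1127, -959, -511]
  [-23, 45, -37, -41, 2, -26, -16, -27, 36] -> [184, -360, 296, 328, -16, 208, 128, 216, -288] -> [328, 296, 216, 208, 184, 128, -16, -288, -360] -> [327, 295, 215, 207, 183, 127, -17, -289, -361] -> [2289, 2065, 1505, 1449, 1281, 889, -119, -2023, -2527] -> [-2527, -2023, -119, 889, 1281, 1449, 1505, 2065, 2289]
  [-46, 19, 33, -18, 43, -49, 26, 27] -> [368, -152, -264, 144, -344, 392, -208, -216] -> [392, 368, 144, -152, -208, -216, -264, -344] -> [391, 367, 143, -153, -209, -217, -265, -345] -> [2737, 2569, 1001, -1071, -1463, -1519, -1855, -2415] -> [-2415, -1855, -1519, -1463, -1071, 1001, 2569, 2737]
  [37, -21, 18, 38, -29, -48, -35, 44, 50, -45] -> [-296, 168, -144, -304, 232, 384, 280, -352, -400, 360] -> [384, 360, 280, 232, 168, -144, -296, -304, -352, -400] -> [383, 359, 279, 231, 167, -145, -297, -305, -353, -401] -> [2681, 2513, 1953, 1617, 1169, -1015, -2079, -2135, -2471, -2807] -> [-2807, -2471, -2135, -2079, -1015, 1169, 1617, 1953, 2513, 2681]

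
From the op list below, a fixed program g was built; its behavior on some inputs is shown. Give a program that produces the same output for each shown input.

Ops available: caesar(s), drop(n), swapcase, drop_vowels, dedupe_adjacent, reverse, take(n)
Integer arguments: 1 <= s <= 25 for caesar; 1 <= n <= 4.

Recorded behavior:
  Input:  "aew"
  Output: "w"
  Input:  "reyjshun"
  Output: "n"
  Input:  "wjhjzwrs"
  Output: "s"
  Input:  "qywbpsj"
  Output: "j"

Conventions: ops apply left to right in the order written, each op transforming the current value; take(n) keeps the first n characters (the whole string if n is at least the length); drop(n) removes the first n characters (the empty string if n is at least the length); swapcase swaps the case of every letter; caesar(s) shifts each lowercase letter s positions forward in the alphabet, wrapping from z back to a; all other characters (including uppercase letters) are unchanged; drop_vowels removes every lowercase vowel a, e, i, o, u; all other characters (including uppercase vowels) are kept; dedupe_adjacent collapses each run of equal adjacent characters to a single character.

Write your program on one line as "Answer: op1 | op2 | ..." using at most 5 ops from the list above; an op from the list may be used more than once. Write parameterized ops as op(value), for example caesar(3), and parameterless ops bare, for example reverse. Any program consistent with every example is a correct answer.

reverse | take(3) | swapcase | take(1) | swapcase

Check, running the answer program on each example:
  "aew" -> "wea" -> "wea" -> "WEA" -> "W" -> "w"
  "reyjshun" -> "nuhsjyer" -> "nuh" -> "NUH" -> "N" -> "n"
  "wjhjzwrs" -> "srwzjhjw" -> "srw" -> "SRW" -> "S" -> "s"
  "qywbpsj" -> "jspbwyq" -> "jsp" -> "JSP" -> "J" -> "j"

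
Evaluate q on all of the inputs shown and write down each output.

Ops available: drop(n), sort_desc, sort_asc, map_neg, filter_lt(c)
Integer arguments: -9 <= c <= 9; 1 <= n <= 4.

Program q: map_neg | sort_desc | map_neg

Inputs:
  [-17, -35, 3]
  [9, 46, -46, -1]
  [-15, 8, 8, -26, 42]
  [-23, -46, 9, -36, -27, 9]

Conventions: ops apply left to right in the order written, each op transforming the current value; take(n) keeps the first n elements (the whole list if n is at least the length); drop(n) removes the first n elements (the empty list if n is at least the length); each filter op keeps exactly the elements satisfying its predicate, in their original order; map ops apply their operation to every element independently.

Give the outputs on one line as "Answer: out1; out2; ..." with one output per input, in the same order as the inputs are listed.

[-35, -17, 3]; [-46, -1, 9, 46]; [-26, -15, 8, 8, 42]; [-46, -36, -27, -23, 9, 9]

Execution, op by op:
  [-17, -35, 3] -> [17, 35, -3] -> [35, 17, -3] -> [-35, -17, 3]
  [9, 46, -46, -1] -> [-9, -46, 46, 1] -> [46, 1, -9, -46] -> [-46, -1, 9, 46]
  [-15, 8, 8, -26, 42] -> [15, -8, -8, 26, -42] -> [26, 15, -8, -8, -42] -> [-26, -15, 8, 8, 42]
  [-23, -46, 9, -36, -27, 9] -> [23, 46, -9, 36, 27, -9] -> [46, 36, 27, 23, -9, -9] -> [-46, -36, -27, -23, 9, 9]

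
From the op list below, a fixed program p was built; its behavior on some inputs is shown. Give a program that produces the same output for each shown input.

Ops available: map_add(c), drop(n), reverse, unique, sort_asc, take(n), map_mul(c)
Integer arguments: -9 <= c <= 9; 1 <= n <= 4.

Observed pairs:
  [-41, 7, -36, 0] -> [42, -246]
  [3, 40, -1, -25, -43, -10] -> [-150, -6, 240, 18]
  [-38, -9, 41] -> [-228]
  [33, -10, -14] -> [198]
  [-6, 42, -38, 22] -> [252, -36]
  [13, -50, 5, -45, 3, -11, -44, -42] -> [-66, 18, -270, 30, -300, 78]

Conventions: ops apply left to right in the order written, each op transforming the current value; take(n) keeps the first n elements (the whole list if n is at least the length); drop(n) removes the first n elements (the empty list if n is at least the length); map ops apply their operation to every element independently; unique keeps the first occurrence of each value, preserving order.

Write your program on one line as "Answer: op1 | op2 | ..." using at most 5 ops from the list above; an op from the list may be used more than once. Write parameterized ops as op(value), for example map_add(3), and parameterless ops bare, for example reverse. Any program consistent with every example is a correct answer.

reverse | map_mul(6) | drop(1) | drop(1)

Check, running the answer program on each example:
  [-41, 7, -36, 0] -> [0, -36, 7, -41] -> [0, -216, 42, -246] -> [-216, 42, -246] -> [42, -246]
  [3, 40, -1, -25, -43, -10] -> [-10, -43, -25, -1, 40, 3] -> [-60, -258, -150, -6, 240, 18] -> [-258, -150, -6, 240, 18] -> [-150, -6, 240, 18]
  [-38, -9, 41] -> [41, -9, -38] -> [246, -54, -228] -> [-54, -228] -> [-228]
  [33, -10, -14] -> [-14, -10, 33] -> [-84, -60, 198] -> [-60, 198] -> [198]
  [-6, 42, -38, 22] -> [22, -38, 42, -6] -> [132, -228, 252, -36] -> [-228, 252, -36] -> [252, -36]
  [13, -50, 5, -45, 3, -11, -44, -42] -> [-42, -44, -11, 3, -45, 5, -50, 13] -> [-252, -264, -66, 18, -270, 30, -300, 78] -> [-264, -66, 18, -270, 30, -300, 78] -> [-66, 18, -270, 30, -300, 78]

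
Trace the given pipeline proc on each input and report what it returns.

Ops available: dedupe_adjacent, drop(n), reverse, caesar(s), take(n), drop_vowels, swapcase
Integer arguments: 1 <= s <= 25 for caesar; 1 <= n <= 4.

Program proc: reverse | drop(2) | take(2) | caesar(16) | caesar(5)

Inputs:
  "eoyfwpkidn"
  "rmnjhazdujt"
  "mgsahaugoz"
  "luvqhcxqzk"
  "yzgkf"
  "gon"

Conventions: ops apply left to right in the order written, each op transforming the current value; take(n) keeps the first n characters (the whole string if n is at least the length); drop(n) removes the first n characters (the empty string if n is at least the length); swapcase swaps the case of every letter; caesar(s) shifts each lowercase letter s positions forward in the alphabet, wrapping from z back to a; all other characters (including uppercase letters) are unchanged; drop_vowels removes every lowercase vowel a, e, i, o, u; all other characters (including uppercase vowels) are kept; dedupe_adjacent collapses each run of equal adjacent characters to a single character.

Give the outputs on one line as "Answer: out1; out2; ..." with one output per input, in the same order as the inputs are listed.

Execution, op by op:
  "eoyfwpkidn" -> "ndikpwfyoe" -> "ikpwfyoe" -> "ik" -> "ya" -> "df"
  "rmnjhazdujt" -> "tjudzahjnmr" -> "udzahjnmr" -> "ud" -> "kt" -> "py"
  "mgsahaugoz" -> "zoguahasgm" -> "guahasgm" -> "gu" -> "wk" -> "bp"
  "luvqhcxqzk" -> "kzqxchqvul" -> "qxchqvul" -> "qx" -> "gn" -> "ls"
  "yzgkf" -> "fkgzy" -> "gzy" -> "gz" -> "wp" -> "bu"
  "gon" -> "nog" -> "g" -> "g" -> "w" -> "b"

"df"; "py"; "bp"; "ls"; "bu"; "b"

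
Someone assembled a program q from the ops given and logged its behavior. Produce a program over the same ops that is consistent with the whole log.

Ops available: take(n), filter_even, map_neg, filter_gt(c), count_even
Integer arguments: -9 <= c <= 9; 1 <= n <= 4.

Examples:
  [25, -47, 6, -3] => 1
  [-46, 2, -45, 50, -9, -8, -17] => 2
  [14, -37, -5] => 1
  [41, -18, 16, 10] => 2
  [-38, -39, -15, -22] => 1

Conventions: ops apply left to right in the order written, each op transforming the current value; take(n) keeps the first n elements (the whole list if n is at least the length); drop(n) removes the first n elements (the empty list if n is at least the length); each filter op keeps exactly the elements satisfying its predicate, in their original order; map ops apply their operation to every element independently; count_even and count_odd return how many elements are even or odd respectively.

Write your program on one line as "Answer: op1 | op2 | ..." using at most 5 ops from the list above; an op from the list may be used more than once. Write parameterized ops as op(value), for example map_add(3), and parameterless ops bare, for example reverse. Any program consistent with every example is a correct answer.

map_neg | take(3) | filter_even | count_even

Check, running the answer program on each example:
  [25, -47, 6, -3] -> [-25, 47, -6, 3] -> [-25, 47, -6] -> [-6] -> 1
  [-46, 2, -45, 50, -9, -8, -17] -> [46, -2, 45, -50, 9, 8, 17] -> [46, -2, 45] -> [46, -2] -> 2
  [14, -37, -5] -> [-14, 37, 5] -> [-14, 37, 5] -> [-14] -> 1
  [41, -18, 16, 10] -> [-41, 18, -16, -10] -> [-41, 18, -16] -> [18, -16] -> 2
  [-38, -39, -15, -22] -> [38, 39, 15, 22] -> [38, 39, 15] -> [38] -> 1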